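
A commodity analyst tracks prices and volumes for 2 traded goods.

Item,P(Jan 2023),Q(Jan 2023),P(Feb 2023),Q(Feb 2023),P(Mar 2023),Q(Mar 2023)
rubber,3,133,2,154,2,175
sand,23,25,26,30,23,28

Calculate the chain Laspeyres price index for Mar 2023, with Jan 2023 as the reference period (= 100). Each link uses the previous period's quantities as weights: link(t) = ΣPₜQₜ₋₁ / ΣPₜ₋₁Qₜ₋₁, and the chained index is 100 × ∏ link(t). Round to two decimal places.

Link Jan 2023→Feb 2023:
ΣP(Feb 2023)Q(Jan 2023) = 2×133 + 26×25 = 266 + 650 = 916
ΣP(Jan 2023)Q(Jan 2023) = 3×133 + 23×25 = 399 + 575 = 974
link = 916/974 = 0.940452
Link Feb 2023→Mar 2023:
ΣP(Mar 2023)Q(Feb 2023) = 2×154 + 23×30 = 308 + 690 = 998
ΣP(Feb 2023)Q(Feb 2023) = 2×154 + 26×30 = 308 + 780 = 1088
link = 998/1088 = 0.917279
Chained index = 100 × 0.940452 × 0.917279 = 86.2657

86.27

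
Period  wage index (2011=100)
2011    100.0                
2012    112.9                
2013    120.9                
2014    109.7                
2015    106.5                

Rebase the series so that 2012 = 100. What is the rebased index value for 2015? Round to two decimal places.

Rebased(2015) = 106.5 / 112.9 × 100 = 94.3313

94.33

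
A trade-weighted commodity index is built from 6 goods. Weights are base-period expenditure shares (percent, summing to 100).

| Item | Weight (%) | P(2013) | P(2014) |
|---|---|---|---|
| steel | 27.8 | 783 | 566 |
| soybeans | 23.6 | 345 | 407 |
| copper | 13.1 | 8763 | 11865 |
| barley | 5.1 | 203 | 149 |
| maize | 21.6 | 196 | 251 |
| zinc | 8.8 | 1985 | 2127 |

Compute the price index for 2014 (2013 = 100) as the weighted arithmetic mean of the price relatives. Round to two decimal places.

106.51

steel: 27.8 × (566/783) = 27.8 × 0.722861 = 20.0955
soybeans: 23.6 × (407/345) = 23.6 × 1.179710 = 27.8412
copper: 13.1 × (11865/8763) = 13.1 × 1.353988 = 17.7372
barley: 5.1 × (149/203) = 5.1 × 0.733990 = 3.7433
maize: 21.6 × (251/196) = 21.6 × 1.280612 = 27.6612
zinc: 8.8 × (2127/1985) = 8.8 × 1.071537 = 9.4295
Index = Σ wᵢ·(p₁ᵢ/p₀ᵢ) = 20.0955 + 27.8412 + 17.7372 + 3.7433 + 27.6612 + 9.4295 = 106.5080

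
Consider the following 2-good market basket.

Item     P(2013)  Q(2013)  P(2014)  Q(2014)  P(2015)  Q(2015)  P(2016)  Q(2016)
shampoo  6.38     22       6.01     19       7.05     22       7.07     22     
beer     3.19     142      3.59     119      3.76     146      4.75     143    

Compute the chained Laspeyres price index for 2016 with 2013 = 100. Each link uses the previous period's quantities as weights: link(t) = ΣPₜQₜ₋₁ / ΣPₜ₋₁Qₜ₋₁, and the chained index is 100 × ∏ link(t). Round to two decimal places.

140.12

Link 2013→2014:
ΣP(2014)Q(2013) = 6.01×22 + 3.59×142 = 132.22 + 509.78 = 642
ΣP(2013)Q(2013) = 6.38×22 + 3.19×142 = 140.36 + 452.98 = 593.34
link = 642/593.34 = 1.082010
Link 2014→2015:
ΣP(2015)Q(2014) = 7.05×19 + 3.76×119 = 133.95 + 447.44 = 581.39
ΣP(2014)Q(2014) = 6.01×19 + 3.59×119 = 114.19 + 427.21 = 541.4
link = 581.39/541.4 = 1.073864
Link 2015→2016:
ΣP(2016)Q(2015) = 7.07×22 + 4.75×146 = 155.54 + 693.5 = 849.04
ΣP(2015)Q(2015) = 7.05×22 + 3.76×146 = 155.1 + 548.96 = 704.06
link = 849.04/704.06 = 1.205920
Chained index = 100 × 1.082010 × 1.073864 × 1.205920 = 140.1197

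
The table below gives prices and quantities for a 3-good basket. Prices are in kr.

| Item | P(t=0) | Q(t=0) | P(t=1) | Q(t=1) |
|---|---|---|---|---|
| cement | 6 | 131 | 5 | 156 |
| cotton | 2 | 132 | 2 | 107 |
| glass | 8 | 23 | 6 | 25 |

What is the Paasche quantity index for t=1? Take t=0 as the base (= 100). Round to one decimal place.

108.2

Paasche quantity index uses current-period prices as weights.
ΣP(t=1)·Q(t=1) = 5×156 + 2×107 + 6×25 = 780 + 214 + 150 = 1144
ΣP(t=1)·Q(t=0) = 5×131 + 2×132 + 6×23 = 655 + 264 + 138 = 1057
Index = 1144 / 1057 × 100 = 108.2308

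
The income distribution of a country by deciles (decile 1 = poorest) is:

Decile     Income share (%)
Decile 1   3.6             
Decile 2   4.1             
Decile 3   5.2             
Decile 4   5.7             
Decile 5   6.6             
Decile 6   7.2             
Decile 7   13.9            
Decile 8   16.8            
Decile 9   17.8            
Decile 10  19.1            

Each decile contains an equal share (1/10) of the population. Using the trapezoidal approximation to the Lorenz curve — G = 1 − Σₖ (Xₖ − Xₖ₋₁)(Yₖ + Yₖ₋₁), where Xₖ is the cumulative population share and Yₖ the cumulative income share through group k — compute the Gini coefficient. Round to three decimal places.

Cumulative income shares Yₖ: 0.0360, 0.0770, 0.1290, 0.1860, 0.2520, 0.3240, 0.4630, 0.6310, 0.8090, 1.0000
Σ (Xₖ−Xₖ₋₁)(Yₖ+Yₖ₋₁) = (1/10)(0.0360+0.0000) + (1/10)(0.0770+0.0360) + (1/10)(0.1290+0.0770) + (1/10)(0.1860+0.1290) + (1/10)(0.2520+0.1860) + (1/10)(0.3240+0.2520) + (1/10)(0.4630+0.3240) + (1/10)(0.6310+0.4630) + (1/10)(0.8090+0.6310) + (1/10)(1.0000+0.8090)
  = 0.0036 + 0.0113 + 0.0206 + 0.0315 + 0.0438 + 0.0576 + 0.0787 + 0.1094 + 0.1440 + 0.1809 = 0.6814
G = 1 − 0.6814 = 0.3186

0.319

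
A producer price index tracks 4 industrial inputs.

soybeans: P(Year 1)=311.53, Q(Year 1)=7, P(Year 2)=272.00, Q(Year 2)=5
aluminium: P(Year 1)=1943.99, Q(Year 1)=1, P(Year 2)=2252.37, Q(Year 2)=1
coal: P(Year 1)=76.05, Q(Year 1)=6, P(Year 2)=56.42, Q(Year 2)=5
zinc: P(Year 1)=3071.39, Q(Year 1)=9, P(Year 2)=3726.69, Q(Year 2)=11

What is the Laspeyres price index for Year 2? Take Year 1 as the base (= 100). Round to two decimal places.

118.04

Laspeyres price index uses base-period quantities as weights.
ΣP(Year 2)·Q(Year 1) = 272.00×7 + 2252.37×1 + 56.42×6 + 3726.69×9 = 1904 + 2252.37 + 338.52 + 33540.21 = 38035.1
ΣP(Year 1)·Q(Year 1) = 311.53×7 + 1943.99×1 + 76.05×6 + 3071.39×9 = 2180.71 + 1943.99 + 456.3 + 27642.51 = 32223.51
Index = 38035.1 / 32223.51 × 100 = 118.0352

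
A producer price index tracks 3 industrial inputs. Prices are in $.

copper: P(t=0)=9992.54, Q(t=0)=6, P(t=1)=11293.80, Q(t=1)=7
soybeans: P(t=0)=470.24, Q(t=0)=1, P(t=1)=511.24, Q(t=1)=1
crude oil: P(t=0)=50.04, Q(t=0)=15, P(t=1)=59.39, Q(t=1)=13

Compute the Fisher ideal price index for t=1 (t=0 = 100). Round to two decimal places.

113.05

Laspeyres component (base-period weights):
ΣP(t=1)Q(t=0) = 11293.80×6 + 511.24×1 + 59.39×15 = 67762.8 + 511.24 + 890.85 = 69164.89
ΣP(t=0)Q(t=0) = 9992.54×6 + 470.24×1 + 50.04×15 = 59955.24 + 470.24 + 750.6 = 61176.08
L = 69164.89 / 61176.08 × 100 = 113.0587
Paasche component (current-period weights):
ΣP(t=1)Q(t=1) = 11293.80×7 + 511.24×1 + 59.39×13 = 79056.6 + 511.24 + 772.07 = 80339.91
ΣP(t=0)Q(t=1) = 9992.54×7 + 470.24×1 + 50.04×13 = 69947.78 + 470.24 + 650.52 = 71068.54
P = 80339.91 / 71068.54 × 100 = 113.0457
Fisher = √(L × P) = √(113.0587 × 113.0457) = 113.0522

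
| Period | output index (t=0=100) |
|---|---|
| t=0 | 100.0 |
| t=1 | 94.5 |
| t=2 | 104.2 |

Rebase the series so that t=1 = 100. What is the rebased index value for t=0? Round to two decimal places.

Rebased(t=0) = 100.0 / 94.5 × 100 = 105.8201

105.82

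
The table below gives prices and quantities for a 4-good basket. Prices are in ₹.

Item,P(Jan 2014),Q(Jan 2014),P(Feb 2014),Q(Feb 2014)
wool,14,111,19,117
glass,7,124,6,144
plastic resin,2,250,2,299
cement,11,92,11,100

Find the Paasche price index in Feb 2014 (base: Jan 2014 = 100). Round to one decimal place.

Paasche price index uses current-period quantities as weights.
ΣP(Feb 2014)·Q(Feb 2014) = 19×117 + 6×144 + 2×299 + 11×100 = 2223 + 864 + 598 + 1100 = 4785
ΣP(Jan 2014)·Q(Feb 2014) = 14×117 + 7×144 + 2×299 + 11×100 = 1638 + 1008 + 598 + 1100 = 4344
Index = 4785 / 4344 × 100 = 110.1519

110.2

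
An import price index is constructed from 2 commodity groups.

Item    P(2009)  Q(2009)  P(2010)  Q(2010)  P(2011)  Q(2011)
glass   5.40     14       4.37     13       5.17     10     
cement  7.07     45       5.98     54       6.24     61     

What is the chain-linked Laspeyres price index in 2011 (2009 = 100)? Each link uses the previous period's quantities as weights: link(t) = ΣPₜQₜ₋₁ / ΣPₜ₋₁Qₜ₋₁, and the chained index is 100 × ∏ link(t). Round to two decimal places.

89.28

Link 2009→2010:
ΣP(2010)Q(2009) = 4.37×14 + 5.98×45 = 61.18 + 269.1 = 330.28
ΣP(2009)Q(2009) = 5.40×14 + 7.07×45 = 75.6 + 318.15 = 393.75
link = 330.28/393.75 = 0.838806
Link 2010→2011:
ΣP(2011)Q(2010) = 5.17×13 + 6.24×54 = 67.21 + 336.96 = 404.17
ΣP(2010)Q(2010) = 4.37×13 + 5.98×54 = 56.81 + 322.92 = 379.73
link = 404.17/379.73 = 1.064362
Chained index = 100 × 0.838806 × 1.064362 = 89.2793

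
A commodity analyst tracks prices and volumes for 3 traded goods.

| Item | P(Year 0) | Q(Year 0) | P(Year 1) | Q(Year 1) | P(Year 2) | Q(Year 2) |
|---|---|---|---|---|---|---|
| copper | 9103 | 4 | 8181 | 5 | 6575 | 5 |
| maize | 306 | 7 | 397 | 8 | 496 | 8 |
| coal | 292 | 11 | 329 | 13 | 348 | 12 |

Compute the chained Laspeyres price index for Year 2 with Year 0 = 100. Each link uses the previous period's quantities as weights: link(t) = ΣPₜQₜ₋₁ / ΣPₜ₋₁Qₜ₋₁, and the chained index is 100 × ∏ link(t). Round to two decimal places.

80.13

Link Year 0→Year 1:
ΣP(Year 1)Q(Year 0) = 8181×4 + 397×7 + 329×11 = 32724 + 2779 + 3619 = 39122
ΣP(Year 0)Q(Year 0) = 9103×4 + 306×7 + 292×11 = 36412 + 2142 + 3212 = 41766
link = 39122/41766 = 0.936695
Link Year 1→Year 2:
ΣP(Year 2)Q(Year 1) = 6575×5 + 496×8 + 348×13 = 32875 + 3968 + 4524 = 41367
ΣP(Year 1)Q(Year 1) = 8181×5 + 397×8 + 329×13 = 40905 + 3176 + 4277 = 48358
link = 41367/48358 = 0.855432
Chained index = 100 × 0.936695 × 0.855432 = 80.1279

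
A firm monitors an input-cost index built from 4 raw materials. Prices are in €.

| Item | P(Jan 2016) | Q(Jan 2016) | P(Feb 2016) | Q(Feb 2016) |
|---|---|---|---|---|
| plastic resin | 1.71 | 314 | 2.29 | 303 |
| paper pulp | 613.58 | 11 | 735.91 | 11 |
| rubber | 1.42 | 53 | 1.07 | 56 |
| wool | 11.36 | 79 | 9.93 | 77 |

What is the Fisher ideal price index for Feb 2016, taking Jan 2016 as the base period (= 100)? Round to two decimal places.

116.92

Laspeyres component (base-period weights):
ΣP(Feb 2016)Q(Jan 2016) = 2.29×314 + 735.91×11 + 1.07×53 + 9.93×79 = 719.06 + 8095.01 + 56.71 + 784.47 = 9655.25
ΣP(Jan 2016)Q(Jan 2016) = 1.71×314 + 613.58×11 + 1.42×53 + 11.36×79 = 536.94 + 6749.38 + 75.26 + 897.44 = 8259.02
L = 9655.25 / 8259.02 × 100 = 116.9055
Paasche component (current-period weights):
ΣP(Feb 2016)Q(Feb 2016) = 2.29×303 + 735.91×11 + 1.07×56 + 9.93×77 = 693.87 + 8095.01 + 59.92 + 764.61 = 9613.41
ΣP(Jan 2016)Q(Feb 2016) = 1.71×303 + 613.58×11 + 1.42×56 + 11.36×77 = 518.13 + 6749.38 + 79.52 + 874.72 = 8221.75
P = 9613.41 / 8221.75 × 100 = 116.9266
Fisher = √(L × P) = √(116.9055 × 116.9266) = 116.9160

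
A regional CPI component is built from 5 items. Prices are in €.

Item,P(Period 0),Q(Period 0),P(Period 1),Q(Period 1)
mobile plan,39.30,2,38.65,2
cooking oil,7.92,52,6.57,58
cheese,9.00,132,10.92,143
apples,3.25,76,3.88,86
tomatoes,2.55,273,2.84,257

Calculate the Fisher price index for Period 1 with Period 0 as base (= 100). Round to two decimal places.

111.76

Laspeyres component (base-period weights):
ΣP(Period 1)Q(Period 0) = 38.65×2 + 6.57×52 + 10.92×132 + 3.88×76 + 2.84×273 = 77.3 + 341.64 + 1441.44 + 294.88 + 775.32 = 2930.58
ΣP(Period 0)Q(Period 0) = 39.30×2 + 7.92×52 + 9.00×132 + 3.25×76 + 2.55×273 = 78.6 + 411.84 + 1188 + 247 + 696.15 = 2621.59
L = 2930.58 / 2621.59 × 100 = 111.7864
Paasche component (current-period weights):
ΣP(Period 1)Q(Period 1) = 38.65×2 + 6.57×58 + 10.92×143 + 3.88×86 + 2.84×257 = 77.3 + 381.06 + 1561.56 + 333.68 + 729.88 = 3083.48
ΣP(Period 0)Q(Period 1) = 39.30×2 + 7.92×58 + 9.00×143 + 3.25×86 + 2.55×257 = 78.6 + 459.36 + 1287 + 279.5 + 655.35 = 2759.81
P = 3083.48 / 2759.81 × 100 = 111.7280
Fisher = √(L × P) = √(111.7864 × 111.7280) = 111.7572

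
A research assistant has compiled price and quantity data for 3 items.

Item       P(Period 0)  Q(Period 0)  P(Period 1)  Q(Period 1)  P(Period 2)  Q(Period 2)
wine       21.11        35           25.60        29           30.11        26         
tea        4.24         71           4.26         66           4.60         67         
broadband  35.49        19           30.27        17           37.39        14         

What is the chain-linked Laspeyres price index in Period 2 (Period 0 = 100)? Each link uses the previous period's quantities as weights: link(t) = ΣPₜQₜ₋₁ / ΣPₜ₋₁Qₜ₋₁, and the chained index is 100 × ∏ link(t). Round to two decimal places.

121.91

Link Period 0→Period 1:
ΣP(Period 1)Q(Period 0) = 25.60×35 + 4.26×71 + 30.27×19 = 896 + 302.46 + 575.13 = 1773.59
ΣP(Period 0)Q(Period 0) = 21.11×35 + 4.24×71 + 35.49×19 = 738.85 + 301.04 + 674.31 = 1714.2
link = 1773.59/1714.2 = 1.034646
Link Period 1→Period 2:
ΣP(Period 2)Q(Period 1) = 30.11×29 + 4.60×66 + 37.39×17 = 873.19 + 303.6 + 635.63 = 1812.42
ΣP(Period 1)Q(Period 1) = 25.60×29 + 4.26×66 + 30.27×17 = 742.4 + 281.16 + 514.59 = 1538.15
link = 1812.42/1538.15 = 1.178312
Chained index = 100 × 1.034646 × 1.178312 = 121.9135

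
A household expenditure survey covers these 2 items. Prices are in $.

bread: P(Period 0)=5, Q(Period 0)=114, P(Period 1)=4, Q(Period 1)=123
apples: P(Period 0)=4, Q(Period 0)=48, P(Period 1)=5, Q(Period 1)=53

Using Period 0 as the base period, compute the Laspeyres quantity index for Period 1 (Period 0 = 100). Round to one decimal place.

108.5

Laspeyres quantity index uses base-period prices as weights.
ΣP(Period 0)·Q(Period 1) = 5×123 + 4×53 = 615 + 212 = 827
ΣP(Period 0)·Q(Period 0) = 5×114 + 4×48 = 570 + 192 = 762
Index = 827 / 762 × 100 = 108.5302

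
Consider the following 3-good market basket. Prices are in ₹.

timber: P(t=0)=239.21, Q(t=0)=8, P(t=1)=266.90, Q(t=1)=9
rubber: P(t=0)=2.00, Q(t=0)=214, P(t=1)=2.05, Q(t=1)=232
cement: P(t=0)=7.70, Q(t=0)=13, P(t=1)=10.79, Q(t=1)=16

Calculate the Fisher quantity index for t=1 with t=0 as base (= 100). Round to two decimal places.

112.30

Laspeyres component (base-period weights):
ΣP(t=0)Q(t=1) = 239.21×9 + 2.00×232 + 7.70×16 = 2152.89 + 464 + 123.2 = 2740.09
ΣP(t=0)Q(t=0) = 239.21×8 + 2.00×214 + 7.70×13 = 1913.68 + 428 + 100.1 = 2441.78
L = 2740.09 / 2441.78 × 100 = 112.2169
Paasche component (current-period weights):
ΣP(t=1)Q(t=1) = 266.90×9 + 2.05×232 + 10.79×16 = 2402.1 + 475.6 + 172.64 = 3050.34
ΣP(t=1)Q(t=0) = 266.90×8 + 2.05×214 + 10.79×13 = 2135.2 + 438.7 + 140.27 = 2714.17
P = 3050.34 / 2714.17 × 100 = 112.3857
Fisher = √(L × P) = √(112.2169 × 112.3857) = 112.3013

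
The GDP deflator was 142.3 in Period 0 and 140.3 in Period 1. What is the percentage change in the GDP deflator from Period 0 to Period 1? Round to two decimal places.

Change = (140.3 − 142.3) / 142.3 × 100
       = -2.0 / 142.3 × 100 = -1.4055%

-1.41%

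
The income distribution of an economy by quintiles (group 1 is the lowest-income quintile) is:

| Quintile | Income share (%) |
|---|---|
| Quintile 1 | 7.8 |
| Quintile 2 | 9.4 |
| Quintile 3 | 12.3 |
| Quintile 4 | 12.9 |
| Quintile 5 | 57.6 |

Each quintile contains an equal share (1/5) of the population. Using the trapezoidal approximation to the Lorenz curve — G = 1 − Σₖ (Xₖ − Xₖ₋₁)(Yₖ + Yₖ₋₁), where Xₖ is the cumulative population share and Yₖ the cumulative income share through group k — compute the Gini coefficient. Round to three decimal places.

0.412

Cumulative income shares Yₖ: 0.0780, 0.1720, 0.2950, 0.4240, 1.0000
Σ (Xₖ−Xₖ₋₁)(Yₖ+Yₖ₋₁) = (1/5)(0.0780+0.0000) + (1/5)(0.1720+0.0780) + (1/5)(0.2950+0.1720) + (1/5)(0.4240+0.2950) + (1/5)(1.0000+0.4240)
  = 0.0156 + 0.0500 + 0.0934 + 0.1438 + 0.2848 = 0.5876
G = 1 − 0.5876 = 0.4124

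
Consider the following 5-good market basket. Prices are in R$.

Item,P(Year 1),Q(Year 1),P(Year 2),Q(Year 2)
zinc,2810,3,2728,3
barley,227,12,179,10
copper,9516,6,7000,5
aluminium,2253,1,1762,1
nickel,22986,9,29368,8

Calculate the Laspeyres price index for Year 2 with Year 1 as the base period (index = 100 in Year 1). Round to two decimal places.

Laspeyres price index uses base-period quantities as weights.
ΣP(Year 2)·Q(Year 1) = 2728×3 + 179×12 + 7000×6 + 1762×1 + 29368×9 = 8184 + 2148 + 42000 + 1762 + 264312 = 318406
ΣP(Year 1)·Q(Year 1) = 2810×3 + 227×12 + 9516×6 + 2253×1 + 22986×9 = 8430 + 2724 + 57096 + 2253 + 206874 = 277377
Index = 318406 / 277377 × 100 = 114.7918

114.79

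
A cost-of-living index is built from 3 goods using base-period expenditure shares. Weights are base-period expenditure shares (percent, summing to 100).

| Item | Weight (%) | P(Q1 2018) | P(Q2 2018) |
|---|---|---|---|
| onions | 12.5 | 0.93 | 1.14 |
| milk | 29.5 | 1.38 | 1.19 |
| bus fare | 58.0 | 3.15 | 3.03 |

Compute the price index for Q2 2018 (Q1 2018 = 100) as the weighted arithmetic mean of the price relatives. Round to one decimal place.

96.6

onions: 12.5 × (1.14/0.93) = 12.5 × 1.225806 = 15.3226
milk: 29.5 × (1.19/1.38) = 29.5 × 0.862319 = 25.4384
bus fare: 58.0 × (3.03/3.15) = 58.0 × 0.961905 = 55.7905
Index = Σ wᵢ·(p₁ᵢ/p₀ᵢ) = 15.3226 + 25.4384 + 55.7905 = 96.5515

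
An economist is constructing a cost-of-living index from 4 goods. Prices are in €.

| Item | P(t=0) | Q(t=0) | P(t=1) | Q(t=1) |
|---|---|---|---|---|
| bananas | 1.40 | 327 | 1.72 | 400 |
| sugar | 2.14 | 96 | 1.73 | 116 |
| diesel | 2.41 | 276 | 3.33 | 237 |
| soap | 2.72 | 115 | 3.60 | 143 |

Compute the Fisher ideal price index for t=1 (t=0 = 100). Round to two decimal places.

Laspeyres component (base-period weights):
ΣP(t=1)Q(t=0) = 1.72×327 + 1.73×96 + 3.33×276 + 3.60×115 = 562.44 + 166.08 + 919.08 + 414 = 2061.6
ΣP(t=0)Q(t=0) = 1.40×327 + 2.14×96 + 2.41×276 + 2.72×115 = 457.8 + 205.44 + 665.16 + 312.8 = 1641.2
L = 2061.6 / 1641.2 × 100 = 125.6154
Paasche component (current-period weights):
ΣP(t=1)Q(t=1) = 1.72×400 + 1.73×116 + 3.33×237 + 3.60×143 = 688 + 200.68 + 789.21 + 514.8 = 2192.69
ΣP(t=0)Q(t=1) = 1.40×400 + 2.14×116 + 2.41×237 + 2.72×143 = 560 + 248.24 + 571.17 + 388.96 = 1768.37
P = 2192.69 / 1768.37 × 100 = 123.9950
Fisher = √(L × P) = √(125.6154 × 123.9950) = 124.8026

124.80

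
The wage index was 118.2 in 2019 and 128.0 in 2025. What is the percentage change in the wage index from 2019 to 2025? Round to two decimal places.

Change = (128.0 − 118.2) / 118.2 × 100
       = 9.8 / 118.2 × 100 = 8.2910%

8.29%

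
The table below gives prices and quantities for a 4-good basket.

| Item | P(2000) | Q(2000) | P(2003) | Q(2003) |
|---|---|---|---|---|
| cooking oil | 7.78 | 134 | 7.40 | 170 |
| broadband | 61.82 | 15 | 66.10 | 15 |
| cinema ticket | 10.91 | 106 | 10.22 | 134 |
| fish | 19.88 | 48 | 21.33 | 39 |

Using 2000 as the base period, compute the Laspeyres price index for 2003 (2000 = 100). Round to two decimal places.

100.24

Laspeyres price index uses base-period quantities as weights.
ΣP(2003)·Q(2000) = 7.40×134 + 66.10×15 + 10.22×106 + 21.33×48 = 991.6 + 991.5 + 1083.32 + 1023.84 = 4090.26
ΣP(2000)·Q(2000) = 7.78×134 + 61.82×15 + 10.91×106 + 19.88×48 = 1042.52 + 927.3 + 1156.46 + 954.24 = 4080.52
Index = 4090.26 / 4080.52 × 100 = 100.2387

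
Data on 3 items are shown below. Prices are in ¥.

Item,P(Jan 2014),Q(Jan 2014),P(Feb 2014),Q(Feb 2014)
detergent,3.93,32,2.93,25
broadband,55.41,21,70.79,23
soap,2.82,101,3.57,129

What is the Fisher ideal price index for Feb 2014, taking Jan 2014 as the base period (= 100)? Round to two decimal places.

Laspeyres component (base-period weights):
ΣP(Feb 2014)Q(Jan 2014) = 2.93×32 + 70.79×21 + 3.57×101 = 93.76 + 1486.59 + 360.57 = 1940.92
ΣP(Jan 2014)Q(Jan 2014) = 3.93×32 + 55.41×21 + 2.82×101 = 125.76 + 1163.61 + 284.82 = 1574.19
L = 1940.92 / 1574.19 × 100 = 123.2964
Paasche component (current-period weights):
ΣP(Feb 2014)Q(Feb 2014) = 2.93×25 + 70.79×23 + 3.57×129 = 73.25 + 1628.17 + 460.53 = 2161.95
ΣP(Jan 2014)Q(Feb 2014) = 3.93×25 + 55.41×23 + 2.82×129 = 98.25 + 1274.43 + 363.78 = 1736.46
P = 2161.95 / 1736.46 × 100 = 124.5033
Fisher = √(L × P) = √(123.2964 × 124.5033) = 123.8984

123.90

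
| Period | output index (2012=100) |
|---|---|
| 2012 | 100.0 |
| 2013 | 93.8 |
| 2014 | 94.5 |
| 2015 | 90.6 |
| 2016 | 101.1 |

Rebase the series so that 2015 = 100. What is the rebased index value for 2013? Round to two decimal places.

103.53

Rebased(2013) = 93.8 / 90.6 × 100 = 103.5320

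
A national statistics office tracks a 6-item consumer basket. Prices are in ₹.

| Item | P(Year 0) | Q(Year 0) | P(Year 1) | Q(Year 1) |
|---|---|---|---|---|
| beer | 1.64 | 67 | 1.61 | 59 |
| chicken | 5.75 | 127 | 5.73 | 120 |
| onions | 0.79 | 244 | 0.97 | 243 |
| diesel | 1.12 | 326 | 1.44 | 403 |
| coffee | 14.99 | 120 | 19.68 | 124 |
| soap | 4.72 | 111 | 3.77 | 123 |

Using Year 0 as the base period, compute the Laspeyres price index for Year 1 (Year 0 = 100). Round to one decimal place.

Laspeyres price index uses base-period quantities as weights.
ΣP(Year 1)·Q(Year 0) = 1.61×67 + 5.73×127 + 0.97×244 + 1.44×326 + 19.68×120 + 3.77×111 = 107.87 + 727.71 + 236.68 + 469.44 + 2361.6 + 418.47 = 4321.77
ΣP(Year 0)·Q(Year 0) = 1.64×67 + 5.75×127 + 0.79×244 + 1.12×326 + 14.99×120 + 4.72×111 = 109.88 + 730.25 + 192.76 + 365.12 + 1798.8 + 523.92 = 3720.73
Index = 4321.77 / 3720.73 × 100 = 116.1538

116.2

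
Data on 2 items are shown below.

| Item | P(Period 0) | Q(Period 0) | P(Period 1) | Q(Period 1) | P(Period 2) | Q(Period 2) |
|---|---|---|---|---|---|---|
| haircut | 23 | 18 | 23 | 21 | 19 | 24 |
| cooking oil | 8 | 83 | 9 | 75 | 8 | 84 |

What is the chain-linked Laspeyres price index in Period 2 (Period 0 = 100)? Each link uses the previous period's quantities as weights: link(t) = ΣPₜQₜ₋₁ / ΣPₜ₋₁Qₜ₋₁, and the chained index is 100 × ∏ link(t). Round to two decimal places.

Link Period 0→Period 1:
ΣP(Period 1)Q(Period 0) = 23×18 + 9×83 = 414 + 747 = 1161
ΣP(Period 0)Q(Period 0) = 23×18 + 8×83 = 414 + 664 = 1078
link = 1161/1078 = 1.076994
Link Period 1→Period 2:
ΣP(Period 2)Q(Period 1) = 19×21 + 8×75 = 399 + 600 = 999
ΣP(Period 1)Q(Period 1) = 23×21 + 9×75 = 483 + 675 = 1158
link = 999/1158 = 0.862694
Chained index = 100 × 1.076994 × 0.862694 = 92.9117

92.91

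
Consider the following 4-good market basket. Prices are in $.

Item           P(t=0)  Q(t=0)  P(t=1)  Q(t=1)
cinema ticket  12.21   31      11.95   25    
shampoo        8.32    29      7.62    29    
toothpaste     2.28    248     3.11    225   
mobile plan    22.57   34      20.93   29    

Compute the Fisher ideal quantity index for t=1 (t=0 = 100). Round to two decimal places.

Laspeyres component (base-period weights):
ΣP(t=0)Q(t=1) = 12.21×25 + 8.32×29 + 2.28×225 + 22.57×29 = 305.25 + 241.28 + 513 + 654.53 = 1714.06
ΣP(t=0)Q(t=0) = 12.21×31 + 8.32×29 + 2.28×248 + 22.57×34 = 378.51 + 241.28 + 565.44 + 767.38 = 1952.61
L = 1714.06 / 1952.61 × 100 = 87.7830
Paasche component (current-period weights):
ΣP(t=1)Q(t=1) = 11.95×25 + 7.62×29 + 3.11×225 + 20.93×29 = 298.75 + 220.98 + 699.75 + 606.97 = 1826.45
ΣP(t=1)Q(t=0) = 11.95×31 + 7.62×29 + 3.11×248 + 20.93×34 = 370.45 + 220.98 + 771.28 + 711.62 = 2074.33
P = 1826.45 / 2074.33 × 100 = 88.0501
Fisher = √(L × P) = √(87.7830 × 88.0501) = 87.9165

87.92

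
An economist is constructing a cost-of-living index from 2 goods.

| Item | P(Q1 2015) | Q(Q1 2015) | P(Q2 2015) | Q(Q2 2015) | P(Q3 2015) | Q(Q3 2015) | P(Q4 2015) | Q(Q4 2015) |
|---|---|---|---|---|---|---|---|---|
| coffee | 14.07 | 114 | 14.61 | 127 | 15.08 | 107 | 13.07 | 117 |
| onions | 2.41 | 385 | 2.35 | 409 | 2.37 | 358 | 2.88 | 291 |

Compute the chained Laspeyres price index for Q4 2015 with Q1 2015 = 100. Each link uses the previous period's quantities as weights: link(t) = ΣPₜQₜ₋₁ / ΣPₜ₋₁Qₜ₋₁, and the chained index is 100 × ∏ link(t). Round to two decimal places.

102.59

Link Q1 2015→Q2 2015:
ΣP(Q2 2015)Q(Q1 2015) = 14.61×114 + 2.35×385 = 1665.54 + 904.75 = 2570.29
ΣP(Q1 2015)Q(Q1 2015) = 14.07×114 + 2.41×385 = 1603.98 + 927.85 = 2531.83
link = 2570.29/2531.83 = 1.015191
Link Q2 2015→Q3 2015:
ΣP(Q3 2015)Q(Q2 2015) = 15.08×127 + 2.37×409 = 1915.16 + 969.33 = 2884.49
ΣP(Q2 2015)Q(Q2 2015) = 14.61×127 + 2.35×409 = 1855.47 + 961.15 = 2816.62
link = 2884.49/2816.62 = 1.024096
Link Q3 2015→Q4 2015:
ΣP(Q4 2015)Q(Q3 2015) = 13.07×107 + 2.88×358 = 1398.49 + 1031.04 = 2429.53
ΣP(Q3 2015)Q(Q3 2015) = 15.08×107 + 2.37×358 = 1613.56 + 848.46 = 2462.02
link = 2429.53/2462.02 = 0.986804
Chained index = 100 × 1.015191 × 1.024096 × 0.986804 = 102.5933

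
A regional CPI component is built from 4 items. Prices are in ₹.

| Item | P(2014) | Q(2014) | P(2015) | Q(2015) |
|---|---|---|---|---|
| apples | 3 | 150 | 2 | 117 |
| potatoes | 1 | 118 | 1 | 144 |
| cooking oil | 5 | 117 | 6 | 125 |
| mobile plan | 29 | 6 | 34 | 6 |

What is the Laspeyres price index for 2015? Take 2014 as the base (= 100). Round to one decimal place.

99.8

Laspeyres price index uses base-period quantities as weights.
ΣP(2015)·Q(2014) = 2×150 + 1×118 + 6×117 + 34×6 = 300 + 118 + 702 + 204 = 1324
ΣP(2014)·Q(2014) = 3×150 + 1×118 + 5×117 + 29×6 = 450 + 118 + 585 + 174 = 1327
Index = 1324 / 1327 × 100 = 99.7739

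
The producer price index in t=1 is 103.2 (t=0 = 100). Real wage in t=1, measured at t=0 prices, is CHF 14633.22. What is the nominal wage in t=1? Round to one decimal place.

15101.5

Nominal = Real × (Index/100) = 14633.22 × (103.2/100)
        = 14633.22 × 1.032 = 15101.4830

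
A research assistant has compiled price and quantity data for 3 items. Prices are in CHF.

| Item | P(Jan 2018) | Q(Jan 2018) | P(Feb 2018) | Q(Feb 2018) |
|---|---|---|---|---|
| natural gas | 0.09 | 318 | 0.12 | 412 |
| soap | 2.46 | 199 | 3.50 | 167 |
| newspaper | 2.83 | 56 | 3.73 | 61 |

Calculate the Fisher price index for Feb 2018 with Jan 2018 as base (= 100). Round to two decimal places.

Laspeyres component (base-period weights):
ΣP(Feb 2018)Q(Jan 2018) = 0.12×318 + 3.50×199 + 3.73×56 = 38.16 + 696.5 + 208.88 = 943.54
ΣP(Jan 2018)Q(Jan 2018) = 0.09×318 + 2.46×199 + 2.83×56 = 28.62 + 489.54 + 158.48 = 676.64
L = 943.54 / 676.64 × 100 = 139.4449
Paasche component (current-period weights):
ΣP(Feb 2018)Q(Feb 2018) = 0.12×412 + 3.50×167 + 3.73×61 = 49.44 + 584.5 + 227.53 = 861.47
ΣP(Jan 2018)Q(Feb 2018) = 0.09×412 + 2.46×167 + 2.83×61 = 37.08 + 410.82 + 172.63 = 620.53
P = 861.47 / 620.53 × 100 = 138.8281
Fisher = √(L × P) = √(139.4449 × 138.8281) = 139.1362

139.14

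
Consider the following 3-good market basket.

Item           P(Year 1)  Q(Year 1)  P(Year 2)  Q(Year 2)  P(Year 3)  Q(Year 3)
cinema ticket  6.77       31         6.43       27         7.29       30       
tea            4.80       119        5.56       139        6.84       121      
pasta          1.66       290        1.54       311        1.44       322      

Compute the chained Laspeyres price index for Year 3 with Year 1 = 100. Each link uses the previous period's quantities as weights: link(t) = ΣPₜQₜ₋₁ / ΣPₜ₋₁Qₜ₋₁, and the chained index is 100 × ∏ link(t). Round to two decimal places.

115.93

Link Year 1→Year 2:
ΣP(Year 2)Q(Year 1) = 6.43×31 + 5.56×119 + 1.54×290 = 199.33 + 661.64 + 446.6 = 1307.57
ΣP(Year 1)Q(Year 1) = 6.77×31 + 4.80×119 + 1.66×290 = 209.87 + 571.2 + 481.4 = 1262.47
link = 1307.57/1262.47 = 1.035724
Link Year 2→Year 3:
ΣP(Year 3)Q(Year 2) = 7.29×27 + 6.84×139 + 1.44×311 = 196.83 + 950.76 + 447.84 = 1595.43
ΣP(Year 2)Q(Year 2) = 6.43×27 + 5.56×139 + 1.54×311 = 173.61 + 772.84 + 478.94 = 1425.39
link = 1595.43/1425.39 = 1.119294
Chained index = 100 × 1.035724 × 1.119294 = 115.9279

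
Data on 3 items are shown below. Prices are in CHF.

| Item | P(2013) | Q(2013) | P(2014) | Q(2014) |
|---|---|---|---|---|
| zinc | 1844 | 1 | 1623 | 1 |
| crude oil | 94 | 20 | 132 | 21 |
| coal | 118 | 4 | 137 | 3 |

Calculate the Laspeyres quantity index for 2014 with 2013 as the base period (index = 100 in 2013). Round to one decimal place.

99.4

Laspeyres quantity index uses base-period prices as weights.
ΣP(2013)·Q(2014) = 1844×1 + 94×21 + 118×3 = 1844 + 1974 + 354 = 4172
ΣP(2013)·Q(2013) = 1844×1 + 94×20 + 118×4 = 1844 + 1880 + 472 = 4196
Index = 4172 / 4196 × 100 = 99.4280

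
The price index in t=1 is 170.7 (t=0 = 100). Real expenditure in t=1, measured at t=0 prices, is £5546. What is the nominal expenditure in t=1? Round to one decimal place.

9467.0

Nominal = Real × (Index/100) = 5546 × (170.7/100)
        = 5546 × 1.707 = 9467.0220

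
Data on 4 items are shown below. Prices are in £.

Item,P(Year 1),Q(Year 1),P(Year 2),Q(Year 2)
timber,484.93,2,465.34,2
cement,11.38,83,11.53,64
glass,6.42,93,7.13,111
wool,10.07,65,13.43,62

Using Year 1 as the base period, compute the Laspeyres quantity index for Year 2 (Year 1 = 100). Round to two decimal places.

Laspeyres quantity index uses base-period prices as weights.
ΣP(Year 1)·Q(Year 2) = 484.93×2 + 11.38×64 + 6.42×111 + 10.07×62 = 969.86 + 728.32 + 712.62 + 624.34 = 3035.14
ΣP(Year 1)·Q(Year 1) = 484.93×2 + 11.38×83 + 6.42×93 + 10.07×65 = 969.86 + 944.54 + 597.06 + 654.55 = 3166.01
Index = 3035.14 / 3166.01 × 100 = 95.8664

95.87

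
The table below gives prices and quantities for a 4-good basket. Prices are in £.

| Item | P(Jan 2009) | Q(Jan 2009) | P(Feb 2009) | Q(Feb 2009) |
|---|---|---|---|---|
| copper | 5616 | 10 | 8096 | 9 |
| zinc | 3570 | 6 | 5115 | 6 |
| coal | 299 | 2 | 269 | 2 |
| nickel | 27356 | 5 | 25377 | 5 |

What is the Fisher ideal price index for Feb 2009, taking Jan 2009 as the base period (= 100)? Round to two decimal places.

Laspeyres component (base-period weights):
ΣP(Feb 2009)Q(Jan 2009) = 8096×10 + 5115×6 + 269×2 + 25377×5 = 80960 + 30690 + 538 + 126885 = 239073
ΣP(Jan 2009)Q(Jan 2009) = 5616×10 + 3570×6 + 299×2 + 27356×5 = 56160 + 21420 + 598 + 136780 = 214958
L = 239073 / 214958 × 100 = 111.2185
Paasche component (current-period weights):
ΣP(Feb 2009)Q(Feb 2009) = 8096×9 + 5115×6 + 269×2 + 25377×5 = 72864 + 30690 + 538 + 126885 = 230977
ΣP(Jan 2009)Q(Feb 2009) = 5616×9 + 3570×6 + 299×2 + 27356×5 = 50544 + 21420 + 598 + 136780 = 209342
P = 230977 / 209342 × 100 = 110.3348
Fisher = √(L × P) = √(111.2185 × 110.3348) = 110.7757

110.78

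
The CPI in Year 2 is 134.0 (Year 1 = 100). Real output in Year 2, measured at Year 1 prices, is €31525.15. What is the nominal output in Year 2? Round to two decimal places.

42243.70

Nominal = Real × (Index/100) = 31525.15 × (134.0/100)
        = 31525.15 × 1.340 = 42243.7010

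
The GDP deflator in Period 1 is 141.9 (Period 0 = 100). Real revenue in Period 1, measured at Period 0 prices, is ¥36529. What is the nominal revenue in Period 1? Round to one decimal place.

51834.7

Nominal = Real × (Index/100) = 36529 × (141.9/100)
        = 36529 × 1.419 = 51834.6510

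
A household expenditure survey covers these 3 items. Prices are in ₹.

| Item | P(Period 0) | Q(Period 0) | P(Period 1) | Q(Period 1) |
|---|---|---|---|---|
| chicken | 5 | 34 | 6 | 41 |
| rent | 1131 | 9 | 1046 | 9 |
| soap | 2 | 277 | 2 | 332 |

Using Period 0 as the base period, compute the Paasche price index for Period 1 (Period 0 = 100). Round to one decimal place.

93.4

Paasche price index uses current-period quantities as weights.
ΣP(Period 1)·Q(Period 1) = 6×41 + 1046×9 + 2×332 = 246 + 9414 + 664 = 10324
ΣP(Period 0)·Q(Period 1) = 5×41 + 1131×9 + 2×332 = 205 + 10179 + 664 = 11048
Index = 10324 / 11048 × 100 = 93.4468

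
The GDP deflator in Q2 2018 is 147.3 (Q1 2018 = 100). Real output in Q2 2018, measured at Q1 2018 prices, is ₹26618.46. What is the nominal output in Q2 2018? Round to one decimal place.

Nominal = Real × (Index/100) = 26618.46 × (147.3/100)
        = 26618.46 × 1.473 = 39208.9916

39209.0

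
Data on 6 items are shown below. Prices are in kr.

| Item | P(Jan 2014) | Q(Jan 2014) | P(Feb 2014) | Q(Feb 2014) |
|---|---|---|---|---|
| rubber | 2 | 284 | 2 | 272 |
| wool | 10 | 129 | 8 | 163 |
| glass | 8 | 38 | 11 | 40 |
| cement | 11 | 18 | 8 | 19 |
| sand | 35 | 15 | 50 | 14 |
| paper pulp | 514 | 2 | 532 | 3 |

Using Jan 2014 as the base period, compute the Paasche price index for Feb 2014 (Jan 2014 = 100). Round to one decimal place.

100.0

Paasche price index uses current-period quantities as weights.
ΣP(Feb 2014)·Q(Feb 2014) = 2×272 + 8×163 + 11×40 + 8×19 + 50×14 + 532×3 = 544 + 1304 + 440 + 152 + 700 + 1596 = 4736
ΣP(Jan 2014)·Q(Feb 2014) = 2×272 + 10×163 + 8×40 + 11×19 + 35×14 + 514×3 = 544 + 1630 + 320 + 209 + 490 + 1542 = 4735
Index = 4736 / 4735 × 100 = 100.0211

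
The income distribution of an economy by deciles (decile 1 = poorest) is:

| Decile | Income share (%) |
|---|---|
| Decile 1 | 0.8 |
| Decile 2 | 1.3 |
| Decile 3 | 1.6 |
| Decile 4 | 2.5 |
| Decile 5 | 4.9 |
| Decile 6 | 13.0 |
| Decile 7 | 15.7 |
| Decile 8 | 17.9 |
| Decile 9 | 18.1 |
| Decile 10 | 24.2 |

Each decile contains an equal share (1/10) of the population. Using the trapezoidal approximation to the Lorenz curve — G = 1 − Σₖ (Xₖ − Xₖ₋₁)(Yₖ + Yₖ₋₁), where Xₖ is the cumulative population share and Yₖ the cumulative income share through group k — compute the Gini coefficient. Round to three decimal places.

Cumulative income shares Yₖ: 0.0080, 0.0210, 0.0370, 0.0620, 0.1110, 0.2410, 0.3980, 0.5770, 0.7580, 1.0000
Σ (Xₖ−Xₖ₋₁)(Yₖ+Yₖ₋₁) = (1/10)(0.0080+0.0000) + (1/10)(0.0210+0.0080) + (1/10)(0.0370+0.0210) + (1/10)(0.0620+0.0370) + (1/10)(0.1110+0.0620) + (1/10)(0.2410+0.1110) + (1/10)(0.3980+0.2410) + (1/10)(0.5770+0.3980) + (1/10)(0.7580+0.5770) + (1/10)(1.0000+0.7580)
  = 0.0008 + 0.0029 + 0.0058 + 0.0099 + 0.0173 + 0.0352 + 0.0639 + 0.0975 + 0.1335 + 0.1758 = 0.5426
G = 1 − 0.5426 = 0.4574

0.457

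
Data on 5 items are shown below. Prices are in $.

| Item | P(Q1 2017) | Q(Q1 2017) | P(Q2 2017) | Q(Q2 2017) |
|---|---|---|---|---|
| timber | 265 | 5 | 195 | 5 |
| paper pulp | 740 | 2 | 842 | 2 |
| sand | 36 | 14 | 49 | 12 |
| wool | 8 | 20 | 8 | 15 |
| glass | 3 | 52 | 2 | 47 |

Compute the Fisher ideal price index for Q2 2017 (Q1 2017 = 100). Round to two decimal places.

99.25

Laspeyres component (base-period weights):
ΣP(Q2 2017)Q(Q1 2017) = 195×5 + 842×2 + 49×14 + 8×20 + 2×52 = 975 + 1684 + 686 + 160 + 104 = 3609
ΣP(Q1 2017)Q(Q1 2017) = 265×5 + 740×2 + 36×14 + 8×20 + 3×52 = 1325 + 1480 + 504 + 160 + 156 = 3625
L = 3609 / 3625 × 100 = 99.5586
Paasche component (current-period weights):
ΣP(Q2 2017)Q(Q2 2017) = 195×5 + 842×2 + 49×12 + 8×15 + 2×47 = 975 + 1684 + 588 + 120 + 94 = 3461
ΣP(Q1 2017)Q(Q2 2017) = 265×5 + 740×2 + 36×12 + 8×15 + 3×47 = 1325 + 1480 + 432 + 120 + 141 = 3498
P = 3461 / 3498 × 100 = 98.9423
Fisher = √(L × P) = √(99.5586 × 98.9423) = 99.2500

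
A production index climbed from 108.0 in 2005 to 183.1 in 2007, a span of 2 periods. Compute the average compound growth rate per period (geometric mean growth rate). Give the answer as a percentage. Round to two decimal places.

Growth factor = (183.1/108.0)^(1/2) = (1.695370)^(1/2) = 1.302064
Growth rate = 1.302064 − 1 = 0.302064 = 30.2064%

30.21%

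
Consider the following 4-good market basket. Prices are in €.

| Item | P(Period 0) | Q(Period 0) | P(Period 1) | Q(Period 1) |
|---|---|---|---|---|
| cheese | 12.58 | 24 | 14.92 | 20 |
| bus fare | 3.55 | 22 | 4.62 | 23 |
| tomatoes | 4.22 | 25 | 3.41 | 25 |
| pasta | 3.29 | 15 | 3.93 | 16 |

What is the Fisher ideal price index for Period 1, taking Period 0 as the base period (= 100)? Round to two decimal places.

112.70

Laspeyres component (base-period weights):
ΣP(Period 1)Q(Period 0) = 14.92×24 + 4.62×22 + 3.41×25 + 3.93×15 = 358.08 + 101.64 + 85.25 + 58.95 = 603.92
ΣP(Period 0)Q(Period 0) = 12.58×24 + 3.55×22 + 4.22×25 + 3.29×15 = 301.92 + 78.1 + 105.5 + 49.35 = 534.87
L = 603.92 / 534.87 × 100 = 112.9097
Paasche component (current-period weights):
ΣP(Period 1)Q(Period 1) = 14.92×20 + 4.62×23 + 3.41×25 + 3.93×16 = 298.4 + 106.26 + 85.25 + 62.88 = 552.79
ΣP(Period 0)Q(Period 1) = 12.58×20 + 3.55×23 + 4.22×25 + 3.29×16 = 251.6 + 81.65 + 105.5 + 52.64 = 491.39
P = 552.79 / 491.39 × 100 = 112.4952
Fisher = √(L × P) = √(112.9097 × 112.4952) = 112.7022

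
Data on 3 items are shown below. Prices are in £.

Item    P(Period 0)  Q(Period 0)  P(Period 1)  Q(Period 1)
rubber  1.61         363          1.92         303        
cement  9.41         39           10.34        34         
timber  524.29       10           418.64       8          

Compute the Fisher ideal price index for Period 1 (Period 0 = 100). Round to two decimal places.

Laspeyres component (base-period weights):
ΣP(Period 1)Q(Period 0) = 1.92×363 + 10.34×39 + 418.64×10 = 696.96 + 403.26 + 4186.4 = 5286.62
ΣP(Period 0)Q(Period 0) = 1.61×363 + 9.41×39 + 524.29×10 = 584.43 + 366.99 + 5242.9 = 6194.32
L = 5286.62 / 6194.32 × 100 = 85.3463
Paasche component (current-period weights):
ΣP(Period 1)Q(Period 1) = 1.92×303 + 10.34×34 + 418.64×8 = 581.76 + 351.56 + 3349.12 = 4282.44
ΣP(Period 0)Q(Period 1) = 1.61×303 + 9.41×34 + 524.29×8 = 487.83 + 319.94 + 4194.32 = 5002.09
P = 4282.44 / 5002.09 × 100 = 85.6130
Fisher = √(L × P) = √(85.3463 × 85.6130) = 85.4795

85.48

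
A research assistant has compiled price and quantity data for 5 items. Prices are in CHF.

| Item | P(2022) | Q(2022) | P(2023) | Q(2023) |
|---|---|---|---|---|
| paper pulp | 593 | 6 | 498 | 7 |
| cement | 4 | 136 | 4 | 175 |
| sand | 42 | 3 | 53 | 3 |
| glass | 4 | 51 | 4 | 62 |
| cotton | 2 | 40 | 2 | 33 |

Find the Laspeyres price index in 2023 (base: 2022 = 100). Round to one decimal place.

88.1

Laspeyres price index uses base-period quantities as weights.
ΣP(2023)·Q(2022) = 498×6 + 4×136 + 53×3 + 4×51 + 2×40 = 2988 + 544 + 159 + 204 + 80 = 3975
ΣP(2022)·Q(2022) = 593×6 + 4×136 + 42×3 + 4×51 + 2×40 = 3558 + 544 + 126 + 204 + 80 = 4512
Index = 3975 / 4512 × 100 = 88.0984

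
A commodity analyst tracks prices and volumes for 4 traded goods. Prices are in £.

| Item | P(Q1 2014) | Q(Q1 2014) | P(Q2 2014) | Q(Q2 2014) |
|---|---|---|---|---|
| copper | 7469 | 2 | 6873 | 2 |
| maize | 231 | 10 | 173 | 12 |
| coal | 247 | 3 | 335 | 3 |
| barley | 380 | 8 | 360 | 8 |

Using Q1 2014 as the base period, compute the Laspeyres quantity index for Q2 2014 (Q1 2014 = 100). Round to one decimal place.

Laspeyres quantity index uses base-period prices as weights.
ΣP(Q1 2014)·Q(Q2 2014) = 7469×2 + 231×12 + 247×3 + 380×8 = 14938 + 2772 + 741 + 3040 = 21491
ΣP(Q1 2014)·Q(Q1 2014) = 7469×2 + 231×10 + 247×3 + 380×8 = 14938 + 2310 + 741 + 3040 = 21029
Index = 21491 / 21029 × 100 = 102.1970

102.2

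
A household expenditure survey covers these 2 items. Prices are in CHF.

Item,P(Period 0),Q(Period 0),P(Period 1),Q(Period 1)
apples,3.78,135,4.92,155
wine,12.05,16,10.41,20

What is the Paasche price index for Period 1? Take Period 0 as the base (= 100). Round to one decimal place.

Paasche price index uses current-period quantities as weights.
ΣP(Period 1)·Q(Period 1) = 4.92×155 + 10.41×20 = 762.6 + 208.2 = 970.8
ΣP(Period 0)·Q(Period 1) = 3.78×155 + 12.05×20 = 585.9 + 241 = 826.9
Index = 970.8 / 826.9 × 100 = 117.4023

117.4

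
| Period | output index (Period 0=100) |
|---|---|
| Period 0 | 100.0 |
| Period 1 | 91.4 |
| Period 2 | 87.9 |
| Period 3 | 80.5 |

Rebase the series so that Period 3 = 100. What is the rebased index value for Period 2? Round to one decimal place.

109.2

Rebased(Period 2) = 87.9 / 80.5 × 100 = 109.1925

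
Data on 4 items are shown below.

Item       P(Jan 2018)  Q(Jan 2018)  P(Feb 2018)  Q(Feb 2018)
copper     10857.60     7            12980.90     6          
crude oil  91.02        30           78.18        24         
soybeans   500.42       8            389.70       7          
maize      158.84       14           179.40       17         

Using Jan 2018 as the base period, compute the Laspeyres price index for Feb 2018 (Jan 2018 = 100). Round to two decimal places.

116.34

Laspeyres price index uses base-period quantities as weights.
ΣP(Feb 2018)·Q(Jan 2018) = 12980.90×7 + 78.18×30 + 389.70×8 + 179.40×14 = 90866.3 + 2345.4 + 3117.6 + 2511.6 = 98840.9
ΣP(Jan 2018)·Q(Jan 2018) = 10857.60×7 + 91.02×30 + 500.42×8 + 158.84×14 = 76003.2 + 2730.6 + 4003.36 + 2223.76 = 84960.92
Index = 98840.9 / 84960.92 × 100 = 116.3369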